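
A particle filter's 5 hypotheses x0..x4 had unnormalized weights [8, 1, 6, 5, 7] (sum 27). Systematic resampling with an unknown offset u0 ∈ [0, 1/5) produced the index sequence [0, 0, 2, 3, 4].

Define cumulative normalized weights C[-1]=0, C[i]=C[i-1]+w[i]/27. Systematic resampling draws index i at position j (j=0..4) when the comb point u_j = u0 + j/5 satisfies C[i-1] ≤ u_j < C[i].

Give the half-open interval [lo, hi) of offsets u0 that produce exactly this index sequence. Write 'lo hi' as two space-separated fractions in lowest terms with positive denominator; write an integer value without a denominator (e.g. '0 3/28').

C = [8/27, 1/3, 5/9, 20/27, 1]
j=0 picked index 0: u0 ∈ [0, 8/27)
j=1 picked index 0: u0 ∈ [-1/5, 13/135)
j=2 picked index 2: u0 ∈ [-1/15, 7/45)
j=3 picked index 3: u0 ∈ [-2/45, 19/135)
j=4 picked index 4: u0 ∈ [-8/135, 1/5)
intersection: [0, 13/135)

0 13/135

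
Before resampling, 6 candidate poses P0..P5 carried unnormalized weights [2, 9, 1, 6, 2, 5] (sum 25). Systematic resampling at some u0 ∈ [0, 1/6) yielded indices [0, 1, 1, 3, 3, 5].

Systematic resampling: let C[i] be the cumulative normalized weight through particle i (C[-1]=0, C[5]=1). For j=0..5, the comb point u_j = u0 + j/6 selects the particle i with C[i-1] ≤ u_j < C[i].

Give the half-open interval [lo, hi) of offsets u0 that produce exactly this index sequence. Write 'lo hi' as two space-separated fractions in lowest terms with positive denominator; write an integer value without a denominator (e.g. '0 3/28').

C = [2/25, 11/25, 12/25, 18/25, 4/5, 1]
j=0 picked index 0: u0 ∈ [0, 2/25)
j=1 picked index 1: u0 ∈ [-13/150, 41/150)
j=2 picked index 1: u0 ∈ [-19/75, 8/75)
j=3 picked index 3: u0 ∈ [-1/50, 11/50)
j=4 picked index 3: u0 ∈ [-14/75, 4/75)
j=5 picked index 5: u0 ∈ [-1/30, 1/6)
intersection: [0, 4/75)

0 4/75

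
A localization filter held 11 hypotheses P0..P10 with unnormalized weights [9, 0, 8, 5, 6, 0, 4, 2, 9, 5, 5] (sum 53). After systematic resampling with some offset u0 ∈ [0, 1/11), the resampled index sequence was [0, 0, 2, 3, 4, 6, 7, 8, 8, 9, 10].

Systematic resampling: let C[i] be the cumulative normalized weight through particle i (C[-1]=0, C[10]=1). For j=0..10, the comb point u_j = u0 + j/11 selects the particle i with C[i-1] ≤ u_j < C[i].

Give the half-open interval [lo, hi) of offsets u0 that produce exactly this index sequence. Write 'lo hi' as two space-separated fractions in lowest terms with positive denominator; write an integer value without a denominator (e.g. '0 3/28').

43/583 46/583

C = [9/53, 9/53, 17/53, 22/53, 28/53, 28/53, 32/53, 34/53, 43/53, 48/53, 1]
j=0 picked index 0: u0 ∈ [0, 9/53)
j=1 picked index 0: u0 ∈ [-1/11, 46/583)
j=2 picked index 2: u0 ∈ [-7/583, 81/583)
j=3 picked index 3: u0 ∈ [28/583, 83/583)
j=4 picked index 4: u0 ∈ [30/583, 96/583)
j=5 picked index 6: u0 ∈ [43/583, 87/583)
j=6 picked index 7: u0 ∈ [34/583, 56/583)
j=7 picked index 8: u0 ∈ [3/583, 102/583)
j=8 picked index 8: u0 ∈ [-50/583, 49/583)
j=9 picked index 9: u0 ∈ [-4/583, 51/583)
j=10 picked index 10: u0 ∈ [-2/583, 1/11)
intersection: [43/583, 46/583)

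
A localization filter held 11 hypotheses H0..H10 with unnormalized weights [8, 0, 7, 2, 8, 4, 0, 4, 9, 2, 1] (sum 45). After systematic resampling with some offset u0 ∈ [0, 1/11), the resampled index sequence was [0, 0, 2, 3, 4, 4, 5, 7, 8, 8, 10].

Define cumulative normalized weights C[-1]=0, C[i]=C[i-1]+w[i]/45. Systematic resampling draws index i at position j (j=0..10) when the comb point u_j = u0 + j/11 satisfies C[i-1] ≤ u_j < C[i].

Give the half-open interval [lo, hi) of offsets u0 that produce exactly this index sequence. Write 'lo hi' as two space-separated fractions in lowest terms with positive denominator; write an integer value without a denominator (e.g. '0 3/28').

34/495 43/495

C = [8/45, 8/45, 1/3, 17/45, 5/9, 29/45, 29/45, 11/15, 14/15, 44/45, 1]
j=0 picked index 0: u0 ∈ [0, 8/45)
j=1 picked index 0: u0 ∈ [-1/11, 43/495)
j=2 picked index 2: u0 ∈ [-2/495, 5/33)
j=3 picked index 3: u0 ∈ [2/33, 52/495)
j=4 picked index 4: u0 ∈ [7/495, 19/99)
j=5 picked index 4: u0 ∈ [-38/495, 10/99)
j=6 picked index 5: u0 ∈ [1/99, 49/495)
j=7 picked index 7: u0 ∈ [4/495, 16/165)
j=8 picked index 8: u0 ∈ [1/165, 34/165)
j=9 picked index 8: u0 ∈ [-14/165, 19/165)
j=10 picked index 10: u0 ∈ [34/495, 1/11)
intersection: [34/495, 43/495)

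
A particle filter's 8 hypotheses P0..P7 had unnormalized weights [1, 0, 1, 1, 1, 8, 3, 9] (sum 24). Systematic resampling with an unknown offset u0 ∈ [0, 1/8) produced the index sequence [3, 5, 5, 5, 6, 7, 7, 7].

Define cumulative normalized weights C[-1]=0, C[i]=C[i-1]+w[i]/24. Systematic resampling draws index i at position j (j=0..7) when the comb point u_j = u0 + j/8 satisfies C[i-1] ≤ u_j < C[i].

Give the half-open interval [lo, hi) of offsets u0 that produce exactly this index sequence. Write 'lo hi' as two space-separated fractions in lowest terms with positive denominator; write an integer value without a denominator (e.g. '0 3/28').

C = [1/24, 1/24, 1/12, 1/8, 1/6, 1/2, 5/8, 1]
j=0 picked index 3: u0 ∈ [1/12, 1/8)
j=1 picked index 5: u0 ∈ [1/24, 3/8)
j=2 picked index 5: u0 ∈ [-1/12, 1/4)
j=3 picked index 5: u0 ∈ [-5/24, 1/8)
j=4 picked index 6: u0 ∈ [0, 1/8)
j=5 picked index 7: u0 ∈ [0, 3/8)
j=6 picked index 7: u0 ∈ [-1/8, 1/4)
j=7 picked index 7: u0 ∈ [-1/4, 1/8)
intersection: [1/12, 1/8)

1/12 1/8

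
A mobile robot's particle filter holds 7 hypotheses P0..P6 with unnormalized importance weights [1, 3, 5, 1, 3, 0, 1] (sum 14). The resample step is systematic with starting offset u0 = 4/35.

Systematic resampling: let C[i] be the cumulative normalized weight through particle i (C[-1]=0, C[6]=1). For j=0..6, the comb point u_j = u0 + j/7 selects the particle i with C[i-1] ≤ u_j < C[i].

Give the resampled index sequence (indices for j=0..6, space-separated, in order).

C = [1/14, 2/7, 9/14, 5/7, 13/14, 13/14, 1]
j=0: u_0=4/35 ∈ [1/14, 2/7) → index 1
j=1: u_1=9/35 ∈ [1/14, 2/7) → index 1
j=2: u_2=2/5 ∈ [2/7, 9/14) → index 2
j=3: u_3=19/35 ∈ [2/7, 9/14) → index 2
j=4: u_4=24/35 ∈ [9/14, 5/7) → index 3
j=5: u_5=29/35 ∈ [5/7, 13/14) → index 4
j=6: u_6=34/35 ∈ [13/14, 1) → index 6

1 1 2 2 3 4 6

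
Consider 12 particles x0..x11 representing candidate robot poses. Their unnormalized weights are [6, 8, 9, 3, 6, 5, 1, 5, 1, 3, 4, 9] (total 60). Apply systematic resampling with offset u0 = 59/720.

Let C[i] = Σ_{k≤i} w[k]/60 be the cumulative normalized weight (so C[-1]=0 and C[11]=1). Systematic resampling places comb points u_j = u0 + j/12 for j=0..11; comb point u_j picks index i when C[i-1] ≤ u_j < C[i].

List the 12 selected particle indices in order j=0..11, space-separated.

C = [1/10, 7/30, 23/60, 13/30, 8/15, 37/60, 19/30, 43/60, 11/15, 47/60, 17/20, 1]
j=0: u_0=59/720 ∈ [0, 1/10) → index 0
j=1: u_1=119/720 ∈ [1/10, 7/30) → index 1
j=2: u_2=179/720 ∈ [7/30, 23/60) → index 2
j=3: u_3=239/720 ∈ [7/30, 23/60) → index 2
j=4: u_4=299/720 ∈ [23/60, 13/30) → index 3
j=5: u_5=359/720 ∈ [13/30, 8/15) → index 4
j=6: u_6=419/720 ∈ [8/15, 37/60) → index 5
j=7: u_7=479/720 ∈ [19/30, 43/60) → index 7
j=8: u_8=539/720 ∈ [11/15, 47/60) → index 9
j=9: u_9=599/720 ∈ [47/60, 17/20) → index 10
j=10: u_10=659/720 ∈ [17/20, 1) → index 11
j=11: u_11=719/720 ∈ [17/20, 1) → index 11

0 1 2 2 3 4 5 7 9 10 11 11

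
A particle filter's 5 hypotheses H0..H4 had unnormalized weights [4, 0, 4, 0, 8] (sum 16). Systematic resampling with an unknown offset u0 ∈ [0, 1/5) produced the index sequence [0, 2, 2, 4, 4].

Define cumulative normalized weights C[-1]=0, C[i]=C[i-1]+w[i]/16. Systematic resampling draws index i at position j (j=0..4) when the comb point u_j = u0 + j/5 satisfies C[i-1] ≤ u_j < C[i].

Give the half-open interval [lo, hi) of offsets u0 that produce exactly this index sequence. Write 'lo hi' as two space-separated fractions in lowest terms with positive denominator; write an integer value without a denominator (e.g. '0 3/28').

C = [1/4, 1/4, 1/2, 1/2, 1]
j=0 picked index 0: u0 ∈ [0, 1/4)
j=1 picked index 2: u0 ∈ [1/20, 3/10)
j=2 picked index 2: u0 ∈ [-3/20, 1/10)
j=3 picked index 4: u0 ∈ [-1/10, 2/5)
j=4 picked index 4: u0 ∈ [-3/10, 1/5)
intersection: [1/20, 1/10)

1/20 1/10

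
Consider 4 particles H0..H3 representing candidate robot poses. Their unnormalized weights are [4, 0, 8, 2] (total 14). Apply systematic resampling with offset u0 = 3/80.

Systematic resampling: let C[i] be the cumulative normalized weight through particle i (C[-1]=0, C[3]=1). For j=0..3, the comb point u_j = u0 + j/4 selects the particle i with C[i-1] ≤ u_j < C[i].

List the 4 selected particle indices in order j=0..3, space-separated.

C = [2/7, 2/7, 6/7, 1]
j=0: u_0=3/80 ∈ [0, 2/7) → index 0
j=1: u_1=23/80 ∈ [2/7, 6/7) → index 2
j=2: u_2=43/80 ∈ [2/7, 6/7) → index 2
j=3: u_3=63/80 ∈ [2/7, 6/7) → index 2

0 2 2 2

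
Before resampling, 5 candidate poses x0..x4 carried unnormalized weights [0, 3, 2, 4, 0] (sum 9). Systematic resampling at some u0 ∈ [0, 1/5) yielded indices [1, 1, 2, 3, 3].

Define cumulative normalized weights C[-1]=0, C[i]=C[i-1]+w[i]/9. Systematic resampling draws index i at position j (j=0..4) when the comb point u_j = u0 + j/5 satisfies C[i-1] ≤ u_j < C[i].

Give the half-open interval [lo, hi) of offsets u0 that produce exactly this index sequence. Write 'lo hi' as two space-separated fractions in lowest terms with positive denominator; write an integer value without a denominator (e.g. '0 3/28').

C = [0, 1/3, 5/9, 1, 1]
j=0 picked index 1: u0 ∈ [0, 1/3)
j=1 picked index 1: u0 ∈ [-1/5, 2/15)
j=2 picked index 2: u0 ∈ [-1/15, 7/45)
j=3 picked index 3: u0 ∈ [-2/45, 2/5)
j=4 picked index 3: u0 ∈ [-11/45, 1/5)
intersection: [0, 2/15)

0 2/15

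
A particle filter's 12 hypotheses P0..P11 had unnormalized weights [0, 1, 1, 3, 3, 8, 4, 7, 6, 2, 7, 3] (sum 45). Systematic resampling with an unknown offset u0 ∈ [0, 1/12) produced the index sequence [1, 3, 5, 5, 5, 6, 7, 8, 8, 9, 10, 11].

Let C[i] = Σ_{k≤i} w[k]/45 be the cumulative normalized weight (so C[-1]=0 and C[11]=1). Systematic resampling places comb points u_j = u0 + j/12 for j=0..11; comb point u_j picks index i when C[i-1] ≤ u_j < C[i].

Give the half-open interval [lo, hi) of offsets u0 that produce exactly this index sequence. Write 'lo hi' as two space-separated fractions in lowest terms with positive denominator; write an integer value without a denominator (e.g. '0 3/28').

1/60 1/45

C = [0, 1/45, 2/45, 1/9, 8/45, 16/45, 4/9, 3/5, 11/15, 7/9, 14/15, 1]
j=0 picked index 1: u0 ∈ [0, 1/45)
j=1 picked index 3: u0 ∈ [-7/180, 1/36)
j=2 picked index 5: u0 ∈ [1/90, 17/90)
j=3 picked index 5: u0 ∈ [-13/180, 19/180)
j=4 picked index 5: u0 ∈ [-7/45, 1/45)
j=5 picked index 6: u0 ∈ [-11/180, 1/36)
j=6 picked index 7: u0 ∈ [-1/18, 1/10)
j=7 picked index 8: u0 ∈ [1/60, 3/20)
j=8 picked index 8: u0 ∈ [-1/15, 1/15)
j=9 picked index 9: u0 ∈ [-1/60, 1/36)
j=10 picked index 10: u0 ∈ [-1/18, 1/10)
j=11 picked index 11: u0 ∈ [1/60, 1/12)
intersection: [1/60, 1/45)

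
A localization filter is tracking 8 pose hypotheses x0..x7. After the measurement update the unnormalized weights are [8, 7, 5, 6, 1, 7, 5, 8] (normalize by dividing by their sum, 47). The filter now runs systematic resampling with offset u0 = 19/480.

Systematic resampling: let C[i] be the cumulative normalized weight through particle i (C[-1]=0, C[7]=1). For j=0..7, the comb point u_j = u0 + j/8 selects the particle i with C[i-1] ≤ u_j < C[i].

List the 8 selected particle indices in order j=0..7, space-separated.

C = [8/47, 15/47, 20/47, 26/47, 27/47, 34/47, 39/47, 1]
j=0: u_0=19/480 ∈ [0, 8/47) → index 0
j=1: u_1=79/480 ∈ [0, 8/47) → index 0
j=2: u_2=139/480 ∈ [8/47, 15/47) → index 1
j=3: u_3=199/480 ∈ [15/47, 20/47) → index 2
j=4: u_4=259/480 ∈ [20/47, 26/47) → index 3
j=5: u_5=319/480 ∈ [27/47, 34/47) → index 5
j=6: u_6=379/480 ∈ [34/47, 39/47) → index 6
j=7: u_7=439/480 ∈ [39/47, 1) → index 7

0 0 1 2 3 5 6 7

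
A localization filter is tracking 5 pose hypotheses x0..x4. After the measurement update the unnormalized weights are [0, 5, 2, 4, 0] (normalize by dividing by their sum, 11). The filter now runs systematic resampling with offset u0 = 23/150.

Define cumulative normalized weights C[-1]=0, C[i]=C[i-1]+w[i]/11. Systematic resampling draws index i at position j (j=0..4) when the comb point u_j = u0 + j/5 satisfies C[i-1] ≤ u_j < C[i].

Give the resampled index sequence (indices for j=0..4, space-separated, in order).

1 1 2 3 3

C = [0, 5/11, 7/11, 1, 1]
j=0: u_0=23/150 ∈ [0, 5/11) → index 1
j=1: u_1=53/150 ∈ [0, 5/11) → index 1
j=2: u_2=83/150 ∈ [5/11, 7/11) → index 2
j=3: u_3=113/150 ∈ [7/11, 1) → index 3
j=4: u_4=143/150 ∈ [7/11, 1) → index 3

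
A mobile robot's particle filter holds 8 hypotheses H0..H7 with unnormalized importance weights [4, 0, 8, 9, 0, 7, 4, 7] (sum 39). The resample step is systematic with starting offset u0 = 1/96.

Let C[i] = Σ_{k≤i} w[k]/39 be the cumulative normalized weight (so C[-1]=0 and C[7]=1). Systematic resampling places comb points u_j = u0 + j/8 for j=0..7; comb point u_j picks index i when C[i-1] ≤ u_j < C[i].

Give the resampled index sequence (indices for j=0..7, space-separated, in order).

0 2 2 3 3 5 6 7

C = [4/39, 4/39, 4/13, 7/13, 7/13, 28/39, 32/39, 1]
j=0: u_0=1/96 ∈ [0, 4/39) → index 0
j=1: u_1=13/96 ∈ [4/39, 4/13) → index 2
j=2: u_2=25/96 ∈ [4/39, 4/13) → index 2
j=3: u_3=37/96 ∈ [4/13, 7/13) → index 3
j=4: u_4=49/96 ∈ [4/13, 7/13) → index 3
j=5: u_5=61/96 ∈ [7/13, 28/39) → index 5
j=6: u_6=73/96 ∈ [28/39, 32/39) → index 6
j=7: u_7=85/96 ∈ [32/39, 1) → index 7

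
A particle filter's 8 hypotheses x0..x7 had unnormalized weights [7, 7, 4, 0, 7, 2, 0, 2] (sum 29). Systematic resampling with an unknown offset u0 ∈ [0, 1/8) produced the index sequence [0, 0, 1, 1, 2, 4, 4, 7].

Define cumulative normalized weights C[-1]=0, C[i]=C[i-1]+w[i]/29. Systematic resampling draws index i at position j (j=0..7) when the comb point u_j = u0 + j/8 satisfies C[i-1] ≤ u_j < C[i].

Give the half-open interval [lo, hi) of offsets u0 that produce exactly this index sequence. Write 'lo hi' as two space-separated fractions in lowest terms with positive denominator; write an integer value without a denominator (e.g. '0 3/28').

13/232 25/232

C = [7/29, 14/29, 18/29, 18/29, 25/29, 27/29, 27/29, 1]
j=0 picked index 0: u0 ∈ [0, 7/29)
j=1 picked index 0: u0 ∈ [-1/8, 27/232)
j=2 picked index 1: u0 ∈ [-1/116, 27/116)
j=3 picked index 1: u0 ∈ [-31/232, 25/232)
j=4 picked index 2: u0 ∈ [-1/58, 7/58)
j=5 picked index 4: u0 ∈ [-1/232, 55/232)
j=6 picked index 4: u0 ∈ [-15/116, 13/116)
j=7 picked index 7: u0 ∈ [13/232, 1/8)
intersection: [13/232, 25/232)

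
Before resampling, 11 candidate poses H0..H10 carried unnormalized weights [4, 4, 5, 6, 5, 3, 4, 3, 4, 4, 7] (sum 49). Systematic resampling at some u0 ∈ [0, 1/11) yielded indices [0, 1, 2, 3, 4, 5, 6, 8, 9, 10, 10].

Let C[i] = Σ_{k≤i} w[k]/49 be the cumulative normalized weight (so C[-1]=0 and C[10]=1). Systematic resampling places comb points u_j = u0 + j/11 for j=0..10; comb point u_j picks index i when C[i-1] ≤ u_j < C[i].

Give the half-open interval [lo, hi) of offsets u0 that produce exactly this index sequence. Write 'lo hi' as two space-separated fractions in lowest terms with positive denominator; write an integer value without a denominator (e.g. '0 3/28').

C = [4/49, 8/49, 13/49, 19/49, 24/49, 27/49, 31/49, 34/49, 38/49, 6/7, 1]
j=0 picked index 0: u0 ∈ [0, 4/49)
j=1 picked index 1: u0 ∈ [-5/539, 39/539)
j=2 picked index 2: u0 ∈ [-10/539, 45/539)
j=3 picked index 3: u0 ∈ [-4/539, 62/539)
j=4 picked index 4: u0 ∈ [13/539, 68/539)
j=5 picked index 5: u0 ∈ [19/539, 52/539)
j=6 picked index 6: u0 ∈ [3/539, 47/539)
j=7 picked index 8: u0 ∈ [31/539, 75/539)
j=8 picked index 9: u0 ∈ [26/539, 10/77)
j=9 picked index 10: u0 ∈ [3/77, 2/11)
j=10 picked index 10: u0 ∈ [-4/77, 1/11)
intersection: [31/539, 39/539)

31/539 39/539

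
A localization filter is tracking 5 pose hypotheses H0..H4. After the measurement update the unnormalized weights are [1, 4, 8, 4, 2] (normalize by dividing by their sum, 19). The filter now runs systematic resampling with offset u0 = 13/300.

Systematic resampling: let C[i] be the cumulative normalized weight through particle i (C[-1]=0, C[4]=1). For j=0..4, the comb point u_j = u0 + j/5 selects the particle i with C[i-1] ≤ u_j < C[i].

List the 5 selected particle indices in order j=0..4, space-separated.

C = [1/19, 5/19, 13/19, 17/19, 1]
j=0: u_0=13/300 ∈ [0, 1/19) → index 0
j=1: u_1=73/300 ∈ [1/19, 5/19) → index 1
j=2: u_2=133/300 ∈ [5/19, 13/19) → index 2
j=3: u_3=193/300 ∈ [5/19, 13/19) → index 2
j=4: u_4=253/300 ∈ [13/19, 17/19) → index 3

0 1 2 2 3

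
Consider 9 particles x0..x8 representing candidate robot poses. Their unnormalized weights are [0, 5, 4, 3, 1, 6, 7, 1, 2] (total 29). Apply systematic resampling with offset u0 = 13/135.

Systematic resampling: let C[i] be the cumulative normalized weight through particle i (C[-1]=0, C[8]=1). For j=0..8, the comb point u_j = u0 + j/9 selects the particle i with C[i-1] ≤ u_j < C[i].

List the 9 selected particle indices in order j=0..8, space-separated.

1 2 3 4 5 5 6 6 8

C = [0, 5/29, 9/29, 12/29, 13/29, 19/29, 26/29, 27/29, 1]
j=0: u_0=13/135 ∈ [0, 5/29) → index 1
j=1: u_1=28/135 ∈ [5/29, 9/29) → index 2
j=2: u_2=43/135 ∈ [9/29, 12/29) → index 3
j=3: u_3=58/135 ∈ [12/29, 13/29) → index 4
j=4: u_4=73/135 ∈ [13/29, 19/29) → index 5
j=5: u_5=88/135 ∈ [13/29, 19/29) → index 5
j=6: u_6=103/135 ∈ [19/29, 26/29) → index 6
j=7: u_7=118/135 ∈ [19/29, 26/29) → index 6
j=8: u_8=133/135 ∈ [27/29, 1) → index 8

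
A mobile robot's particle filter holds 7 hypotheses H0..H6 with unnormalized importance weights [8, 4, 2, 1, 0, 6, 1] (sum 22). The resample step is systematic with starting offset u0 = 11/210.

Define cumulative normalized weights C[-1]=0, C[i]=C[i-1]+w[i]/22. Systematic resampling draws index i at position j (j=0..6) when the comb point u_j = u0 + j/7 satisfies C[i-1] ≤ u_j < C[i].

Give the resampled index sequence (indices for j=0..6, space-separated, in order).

0 0 0 1 2 5 5

C = [4/11, 6/11, 7/11, 15/22, 15/22, 21/22, 1]
j=0: u_0=11/210 ∈ [0, 4/11) → index 0
j=1: u_1=41/210 ∈ [0, 4/11) → index 0
j=2: u_2=71/210 ∈ [0, 4/11) → index 0
j=3: u_3=101/210 ∈ [4/11, 6/11) → index 1
j=4: u_4=131/210 ∈ [6/11, 7/11) → index 2
j=5: u_5=23/30 ∈ [15/22, 21/22) → index 5
j=6: u_6=191/210 ∈ [15/22, 21/22) → index 5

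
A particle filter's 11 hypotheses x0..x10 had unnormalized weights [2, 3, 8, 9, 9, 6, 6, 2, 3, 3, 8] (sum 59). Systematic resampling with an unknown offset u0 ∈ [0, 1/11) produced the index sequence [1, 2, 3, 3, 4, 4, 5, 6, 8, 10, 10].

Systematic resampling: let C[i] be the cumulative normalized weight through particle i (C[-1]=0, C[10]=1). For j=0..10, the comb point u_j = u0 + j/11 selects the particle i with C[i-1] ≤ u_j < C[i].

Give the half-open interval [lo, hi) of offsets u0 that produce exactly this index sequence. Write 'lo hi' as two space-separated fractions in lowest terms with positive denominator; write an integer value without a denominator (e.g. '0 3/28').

C = [2/59, 5/59, 13/59, 22/59, 31/59, 37/59, 43/59, 45/59, 48/59, 51/59, 1]
j=0 picked index 1: u0 ∈ [2/59, 5/59)
j=1 picked index 2: u0 ∈ [-4/649, 84/649)
j=2 picked index 3: u0 ∈ [25/649, 124/649)
j=3 picked index 3: u0 ∈ [-34/649, 65/649)
j=4 picked index 4: u0 ∈ [6/649, 105/649)
j=5 picked index 4: u0 ∈ [-53/649, 46/649)
j=6 picked index 5: u0 ∈ [-13/649, 53/649)
j=7 picked index 6: u0 ∈ [-6/649, 60/649)
j=8 picked index 8: u0 ∈ [23/649, 56/649)
j=9 picked index 10: u0 ∈ [30/649, 2/11)
j=10 picked index 10: u0 ∈ [-29/649, 1/11)
intersection: [30/649, 46/649)

30/649 46/649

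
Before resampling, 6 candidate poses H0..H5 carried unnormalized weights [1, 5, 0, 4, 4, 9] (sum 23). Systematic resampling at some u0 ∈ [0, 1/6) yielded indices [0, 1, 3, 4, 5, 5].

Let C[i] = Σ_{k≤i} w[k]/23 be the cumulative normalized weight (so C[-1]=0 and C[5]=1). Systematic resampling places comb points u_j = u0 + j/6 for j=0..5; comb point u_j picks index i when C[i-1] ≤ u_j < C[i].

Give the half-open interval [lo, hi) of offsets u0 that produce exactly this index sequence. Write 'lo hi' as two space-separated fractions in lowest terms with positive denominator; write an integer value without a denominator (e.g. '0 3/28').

0 1/23

C = [1/23, 6/23, 6/23, 10/23, 14/23, 1]
j=0 picked index 0: u0 ∈ [0, 1/23)
j=1 picked index 1: u0 ∈ [-17/138, 13/138)
j=2 picked index 3: u0 ∈ [-5/69, 7/69)
j=3 picked index 4: u0 ∈ [-3/46, 5/46)
j=4 picked index 5: u0 ∈ [-4/69, 1/3)
j=5 picked index 5: u0 ∈ [-31/138, 1/6)
intersection: [0, 1/23)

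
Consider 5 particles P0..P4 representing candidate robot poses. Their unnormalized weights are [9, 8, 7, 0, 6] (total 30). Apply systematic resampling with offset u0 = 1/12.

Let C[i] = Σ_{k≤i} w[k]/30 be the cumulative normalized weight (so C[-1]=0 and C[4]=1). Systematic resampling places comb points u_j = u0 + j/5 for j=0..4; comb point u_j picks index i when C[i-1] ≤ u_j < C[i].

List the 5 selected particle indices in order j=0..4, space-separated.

0 0 1 2 4

C = [3/10, 17/30, 4/5, 4/5, 1]
j=0: u_0=1/12 ∈ [0, 3/10) → index 0
j=1: u_1=17/60 ∈ [0, 3/10) → index 0
j=2: u_2=29/60 ∈ [3/10, 17/30) → index 1
j=3: u_3=41/60 ∈ [17/30, 4/5) → index 2
j=4: u_4=53/60 ∈ [4/5, 1) → index 4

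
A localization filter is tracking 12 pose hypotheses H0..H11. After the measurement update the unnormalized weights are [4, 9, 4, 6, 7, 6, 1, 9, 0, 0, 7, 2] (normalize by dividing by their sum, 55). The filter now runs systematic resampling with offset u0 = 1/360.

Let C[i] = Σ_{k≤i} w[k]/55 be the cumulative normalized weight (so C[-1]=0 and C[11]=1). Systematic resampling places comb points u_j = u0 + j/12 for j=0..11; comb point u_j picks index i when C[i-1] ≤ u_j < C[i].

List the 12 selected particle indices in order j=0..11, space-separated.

C = [4/55, 13/55, 17/55, 23/55, 6/11, 36/55, 37/55, 46/55, 46/55, 46/55, 53/55, 1]
j=0: u_0=1/360 ∈ [0, 4/55) → index 0
j=1: u_1=31/360 ∈ [4/55, 13/55) → index 1
j=2: u_2=61/360 ∈ [4/55, 13/55) → index 1
j=3: u_3=91/360 ∈ [13/55, 17/55) → index 2
j=4: u_4=121/360 ∈ [17/55, 23/55) → index 3
j=5: u_5=151/360 ∈ [23/55, 6/11) → index 4
j=6: u_6=181/360 ∈ [23/55, 6/11) → index 4
j=7: u_7=211/360 ∈ [6/11, 36/55) → index 5
j=8: u_8=241/360 ∈ [36/55, 37/55) → index 6
j=9: u_9=271/360 ∈ [37/55, 46/55) → index 7
j=10: u_10=301/360 ∈ [37/55, 46/55) → index 7
j=11: u_11=331/360 ∈ [46/55, 53/55) → index 10

0 1 1 2 3 4 4 5 6 7 7 10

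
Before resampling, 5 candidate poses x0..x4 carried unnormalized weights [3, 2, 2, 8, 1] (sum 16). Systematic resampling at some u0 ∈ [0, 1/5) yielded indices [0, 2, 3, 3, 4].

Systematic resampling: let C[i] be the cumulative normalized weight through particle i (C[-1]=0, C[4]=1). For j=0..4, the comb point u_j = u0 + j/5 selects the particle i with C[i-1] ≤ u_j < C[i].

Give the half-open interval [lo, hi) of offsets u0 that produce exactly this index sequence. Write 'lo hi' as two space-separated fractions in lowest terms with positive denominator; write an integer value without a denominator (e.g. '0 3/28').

C = [3/16, 5/16, 7/16, 15/16, 1]
j=0 picked index 0: u0 ∈ [0, 3/16)
j=1 picked index 2: u0 ∈ [9/80, 19/80)
j=2 picked index 3: u0 ∈ [3/80, 43/80)
j=3 picked index 3: u0 ∈ [-13/80, 27/80)
j=4 picked index 4: u0 ∈ [11/80, 1/5)
intersection: [11/80, 3/16)

11/80 3/16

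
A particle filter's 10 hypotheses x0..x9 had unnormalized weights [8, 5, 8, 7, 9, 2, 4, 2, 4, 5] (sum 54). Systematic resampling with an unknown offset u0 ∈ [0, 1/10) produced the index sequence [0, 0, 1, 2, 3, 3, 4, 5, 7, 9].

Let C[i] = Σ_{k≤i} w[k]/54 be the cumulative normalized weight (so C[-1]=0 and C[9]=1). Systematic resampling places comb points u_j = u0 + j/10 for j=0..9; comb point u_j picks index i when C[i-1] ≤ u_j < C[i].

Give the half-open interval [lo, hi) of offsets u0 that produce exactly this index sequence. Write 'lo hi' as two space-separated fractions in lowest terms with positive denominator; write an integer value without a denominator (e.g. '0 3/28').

C = [4/27, 13/54, 7/18, 14/27, 37/54, 13/18, 43/54, 5/6, 49/54, 1]
j=0 picked index 0: u0 ∈ [0, 4/27)
j=1 picked index 0: u0 ∈ [-1/10, 13/270)
j=2 picked index 1: u0 ∈ [-7/135, 11/270)
j=3 picked index 2: u0 ∈ [-8/135, 4/45)
j=4 picked index 3: u0 ∈ [-1/90, 16/135)
j=5 picked index 3: u0 ∈ [-1/9, 1/54)
j=6 picked index 4: u0 ∈ [-11/135, 23/270)
j=7 picked index 5: u0 ∈ [-2/135, 1/45)
j=8 picked index 7: u0 ∈ [-1/270, 1/30)
j=9 picked index 9: u0 ∈ [1/135, 1/10)
intersection: [1/135, 1/54)

1/135 1/54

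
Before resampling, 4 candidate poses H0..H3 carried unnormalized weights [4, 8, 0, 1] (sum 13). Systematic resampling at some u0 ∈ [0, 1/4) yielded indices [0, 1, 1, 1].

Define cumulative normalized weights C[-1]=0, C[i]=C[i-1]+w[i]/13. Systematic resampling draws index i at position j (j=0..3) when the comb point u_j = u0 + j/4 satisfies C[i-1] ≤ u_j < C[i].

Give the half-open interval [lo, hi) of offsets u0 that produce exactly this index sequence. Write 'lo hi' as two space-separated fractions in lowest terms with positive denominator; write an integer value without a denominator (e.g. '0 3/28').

C = [4/13, 12/13, 12/13, 1]
j=0 picked index 0: u0 ∈ [0, 4/13)
j=1 picked index 1: u0 ∈ [3/52, 35/52)
j=2 picked index 1: u0 ∈ [-5/26, 11/26)
j=3 picked index 1: u0 ∈ [-23/52, 9/52)
intersection: [3/52, 9/52)

3/52 9/52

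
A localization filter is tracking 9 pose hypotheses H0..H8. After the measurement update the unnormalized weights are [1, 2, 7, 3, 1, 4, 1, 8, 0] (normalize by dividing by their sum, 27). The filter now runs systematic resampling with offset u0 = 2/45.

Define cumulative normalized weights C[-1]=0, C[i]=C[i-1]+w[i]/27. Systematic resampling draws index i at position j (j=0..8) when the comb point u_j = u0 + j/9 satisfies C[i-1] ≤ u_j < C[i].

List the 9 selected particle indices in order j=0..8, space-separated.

1 2 2 3 4 5 7 7 7

C = [1/27, 1/9, 10/27, 13/27, 14/27, 2/3, 19/27, 1, 1]
j=0: u_0=2/45 ∈ [1/27, 1/9) → index 1
j=1: u_1=7/45 ∈ [1/9, 10/27) → index 2
j=2: u_2=4/15 ∈ [1/9, 10/27) → index 2
j=3: u_3=17/45 ∈ [10/27, 13/27) → index 3
j=4: u_4=22/45 ∈ [13/27, 14/27) → index 4
j=5: u_5=3/5 ∈ [14/27, 2/3) → index 5
j=6: u_6=32/45 ∈ [19/27, 1) → index 7
j=7: u_7=37/45 ∈ [19/27, 1) → index 7
j=8: u_8=14/15 ∈ [19/27, 1) → index 7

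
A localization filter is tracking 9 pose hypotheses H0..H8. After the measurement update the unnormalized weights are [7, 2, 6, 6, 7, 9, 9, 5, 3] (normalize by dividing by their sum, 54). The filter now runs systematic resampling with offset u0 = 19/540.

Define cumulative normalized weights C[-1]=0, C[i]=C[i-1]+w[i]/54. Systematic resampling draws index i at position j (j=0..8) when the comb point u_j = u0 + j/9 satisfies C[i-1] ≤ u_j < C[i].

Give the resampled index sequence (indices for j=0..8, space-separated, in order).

0 1 2 3 4 5 6 6 7

C = [7/54, 1/6, 5/18, 7/18, 14/27, 37/54, 23/27, 17/18, 1]
j=0: u_0=19/540 ∈ [0, 7/54) → index 0
j=1: u_1=79/540 ∈ [7/54, 1/6) → index 1
j=2: u_2=139/540 ∈ [1/6, 5/18) → index 2
j=3: u_3=199/540 ∈ [5/18, 7/18) → index 3
j=4: u_4=259/540 ∈ [7/18, 14/27) → index 4
j=5: u_5=319/540 ∈ [14/27, 37/54) → index 5
j=6: u_6=379/540 ∈ [37/54, 23/27) → index 6
j=7: u_7=439/540 ∈ [37/54, 23/27) → index 6
j=8: u_8=499/540 ∈ [23/27, 17/18) → index 7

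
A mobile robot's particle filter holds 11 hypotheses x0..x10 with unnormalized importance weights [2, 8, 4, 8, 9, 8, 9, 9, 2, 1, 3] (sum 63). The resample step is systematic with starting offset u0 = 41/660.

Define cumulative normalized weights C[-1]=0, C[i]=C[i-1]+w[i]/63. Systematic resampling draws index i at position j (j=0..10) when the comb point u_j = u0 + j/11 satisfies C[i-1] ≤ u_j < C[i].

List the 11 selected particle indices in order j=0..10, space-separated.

C = [2/63, 10/63, 2/9, 22/63, 31/63, 13/21, 16/21, 19/21, 59/63, 20/21, 1]
j=0: u_0=41/660 ∈ [2/63, 10/63) → index 1
j=1: u_1=101/660 ∈ [2/63, 10/63) → index 1
j=2: u_2=161/660 ∈ [2/9, 22/63) → index 3
j=3: u_3=221/660 ∈ [2/9, 22/63) → index 3
j=4: u_4=281/660 ∈ [22/63, 31/63) → index 4
j=5: u_5=31/60 ∈ [31/63, 13/21) → index 5
j=6: u_6=401/660 ∈ [31/63, 13/21) → index 5
j=7: u_7=461/660 ∈ [13/21, 16/21) → index 6
j=8: u_8=521/660 ∈ [16/21, 19/21) → index 7
j=9: u_9=581/660 ∈ [16/21, 19/21) → index 7
j=10: u_10=641/660 ∈ [20/21, 1) → index 10

1 1 3 3 4 5 5 6 7 7 10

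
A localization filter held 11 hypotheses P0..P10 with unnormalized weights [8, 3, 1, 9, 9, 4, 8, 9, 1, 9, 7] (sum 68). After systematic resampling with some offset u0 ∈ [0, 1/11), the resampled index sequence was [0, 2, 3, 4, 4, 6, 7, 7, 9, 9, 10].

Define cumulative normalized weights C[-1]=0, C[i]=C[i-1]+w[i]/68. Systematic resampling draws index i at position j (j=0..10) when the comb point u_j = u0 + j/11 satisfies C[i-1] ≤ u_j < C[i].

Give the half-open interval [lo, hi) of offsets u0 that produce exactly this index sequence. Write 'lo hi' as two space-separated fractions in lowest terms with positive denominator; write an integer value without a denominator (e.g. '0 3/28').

27/374 29/374

C = [2/17, 11/68, 3/17, 21/68, 15/34, 1/2, 21/34, 3/4, 13/17, 61/68, 1]
j=0 picked index 0: u0 ∈ [0, 2/17)
j=1 picked index 2: u0 ∈ [53/748, 16/187)
j=2 picked index 3: u0 ∈ [-1/187, 95/748)
j=3 picked index 4: u0 ∈ [27/748, 63/374)
j=4 picked index 4: u0 ∈ [-41/748, 29/374)
j=5 picked index 6: u0 ∈ [1/22, 61/374)
j=6 picked index 7: u0 ∈ [27/374, 9/44)
j=7 picked index 7: u0 ∈ [-7/374, 5/44)
j=8 picked index 9: u0 ∈ [7/187, 127/748)
j=9 picked index 9: u0 ∈ [-10/187, 59/748)
j=10 picked index 10: u0 ∈ [-9/748, 1/11)
intersection: [27/374, 29/374)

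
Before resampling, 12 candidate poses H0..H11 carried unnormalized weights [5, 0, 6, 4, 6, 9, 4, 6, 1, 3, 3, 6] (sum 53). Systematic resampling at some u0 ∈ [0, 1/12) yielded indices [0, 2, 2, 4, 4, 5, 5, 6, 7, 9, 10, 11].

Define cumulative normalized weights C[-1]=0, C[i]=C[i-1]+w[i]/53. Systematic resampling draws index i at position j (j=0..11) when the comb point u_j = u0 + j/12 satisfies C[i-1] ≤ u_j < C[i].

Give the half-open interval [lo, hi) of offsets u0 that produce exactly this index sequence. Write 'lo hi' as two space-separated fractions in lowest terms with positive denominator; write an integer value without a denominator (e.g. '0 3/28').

7/212 13/318

C = [5/53, 5/53, 11/53, 15/53, 21/53, 30/53, 34/53, 40/53, 41/53, 44/53, 47/53, 1]
j=0 picked index 0: u0 ∈ [0, 5/53)
j=1 picked index 2: u0 ∈ [7/636, 79/636)
j=2 picked index 2: u0 ∈ [-23/318, 13/318)
j=3 picked index 4: u0 ∈ [7/212, 31/212)
j=4 picked index 4: u0 ∈ [-8/159, 10/159)
j=5 picked index 5: u0 ∈ [-13/636, 95/636)
j=6 picked index 5: u0 ∈ [-11/106, 7/106)
j=7 picked index 6: u0 ∈ [-11/636, 37/636)
j=8 picked index 7: u0 ∈ [-4/159, 14/159)
j=9 picked index 9: u0 ∈ [5/212, 17/212)
j=10 picked index 10: u0 ∈ [-1/318, 17/318)
j=11 picked index 11: u0 ∈ [-19/636, 1/12)
intersection: [7/212, 13/318)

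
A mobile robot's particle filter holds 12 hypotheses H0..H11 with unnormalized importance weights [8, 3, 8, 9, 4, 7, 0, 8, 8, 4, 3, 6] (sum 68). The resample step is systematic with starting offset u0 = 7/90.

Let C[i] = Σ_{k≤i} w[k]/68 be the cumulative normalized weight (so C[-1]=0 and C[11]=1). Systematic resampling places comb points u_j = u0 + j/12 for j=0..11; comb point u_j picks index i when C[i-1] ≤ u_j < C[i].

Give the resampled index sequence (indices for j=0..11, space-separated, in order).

0 1 2 3 3 5 7 7 8 9 10 11

C = [2/17, 11/68, 19/68, 7/17, 8/17, 39/68, 39/68, 47/68, 55/68, 59/68, 31/34, 1]
j=0: u_0=7/90 ∈ [0, 2/17) → index 0
j=1: u_1=29/180 ∈ [2/17, 11/68) → index 1
j=2: u_2=11/45 ∈ [11/68, 19/68) → index 2
j=3: u_3=59/180 ∈ [19/68, 7/17) → index 3
j=4: u_4=37/90 ∈ [19/68, 7/17) → index 3
j=5: u_5=89/180 ∈ [8/17, 39/68) → index 5
j=6: u_6=26/45 ∈ [39/68, 47/68) → index 7
j=7: u_7=119/180 ∈ [39/68, 47/68) → index 7
j=8: u_8=67/90 ∈ [47/68, 55/68) → index 8
j=9: u_9=149/180 ∈ [55/68, 59/68) → index 9
j=10: u_10=41/45 ∈ [59/68, 31/34) → index 10
j=11: u_11=179/180 ∈ [31/34, 1) → index 11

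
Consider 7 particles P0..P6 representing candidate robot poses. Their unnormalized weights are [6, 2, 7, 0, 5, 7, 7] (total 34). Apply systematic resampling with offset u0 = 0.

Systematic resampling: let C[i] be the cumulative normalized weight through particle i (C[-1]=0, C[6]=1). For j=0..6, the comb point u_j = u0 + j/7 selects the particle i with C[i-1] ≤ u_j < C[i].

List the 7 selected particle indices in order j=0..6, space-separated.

0 0 2 2 4 5 6

C = [3/17, 4/17, 15/34, 15/34, 10/17, 27/34, 1]
j=0: u_0=0 ∈ [0, 3/17) → index 0
j=1: u_1=1/7 ∈ [0, 3/17) → index 0
j=2: u_2=2/7 ∈ [4/17, 15/34) → index 2
j=3: u_3=3/7 ∈ [4/17, 15/34) → index 2
j=4: u_4=4/7 ∈ [15/34, 10/17) → index 4
j=5: u_5=5/7 ∈ [10/17, 27/34) → index 5
j=6: u_6=6/7 ∈ [27/34, 1) → index 6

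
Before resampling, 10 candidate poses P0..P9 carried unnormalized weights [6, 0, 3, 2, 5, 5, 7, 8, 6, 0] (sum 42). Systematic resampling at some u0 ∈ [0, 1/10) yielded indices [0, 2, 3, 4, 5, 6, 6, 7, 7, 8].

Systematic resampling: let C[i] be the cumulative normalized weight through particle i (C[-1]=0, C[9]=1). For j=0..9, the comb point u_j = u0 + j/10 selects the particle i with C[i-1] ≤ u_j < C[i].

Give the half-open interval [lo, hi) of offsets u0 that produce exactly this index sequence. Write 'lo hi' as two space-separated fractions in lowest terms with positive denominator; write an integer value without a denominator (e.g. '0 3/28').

3/70 2/35

C = [1/7, 1/7, 3/14, 11/42, 8/21, 1/2, 2/3, 6/7, 1, 1]
j=0 picked index 0: u0 ∈ [0, 1/7)
j=1 picked index 2: u0 ∈ [3/70, 4/35)
j=2 picked index 3: u0 ∈ [1/70, 13/210)
j=3 picked index 4: u0 ∈ [-4/105, 17/210)
j=4 picked index 5: u0 ∈ [-2/105, 1/10)
j=5 picked index 6: u0 ∈ [0, 1/6)
j=6 picked index 6: u0 ∈ [-1/10, 1/15)
j=7 picked index 7: u0 ∈ [-1/30, 11/70)
j=8 picked index 7: u0 ∈ [-2/15, 2/35)
j=9 picked index 8: u0 ∈ [-3/70, 1/10)
intersection: [3/70, 2/35)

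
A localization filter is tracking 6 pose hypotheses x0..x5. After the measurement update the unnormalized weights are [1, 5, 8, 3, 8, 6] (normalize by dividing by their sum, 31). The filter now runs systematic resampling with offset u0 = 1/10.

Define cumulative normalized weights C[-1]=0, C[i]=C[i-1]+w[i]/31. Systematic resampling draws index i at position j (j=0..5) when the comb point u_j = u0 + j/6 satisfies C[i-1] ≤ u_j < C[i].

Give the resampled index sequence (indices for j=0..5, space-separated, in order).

1 2 2 4 4 5

C = [1/31, 6/31, 14/31, 17/31, 25/31, 1]
j=0: u_0=1/10 ∈ [1/31, 6/31) → index 1
j=1: u_1=4/15 ∈ [6/31, 14/31) → index 2
j=2: u_2=13/30 ∈ [6/31, 14/31) → index 2
j=3: u_3=3/5 ∈ [17/31, 25/31) → index 4
j=4: u_4=23/30 ∈ [17/31, 25/31) → index 4
j=5: u_5=14/15 ∈ [25/31, 1) → index 5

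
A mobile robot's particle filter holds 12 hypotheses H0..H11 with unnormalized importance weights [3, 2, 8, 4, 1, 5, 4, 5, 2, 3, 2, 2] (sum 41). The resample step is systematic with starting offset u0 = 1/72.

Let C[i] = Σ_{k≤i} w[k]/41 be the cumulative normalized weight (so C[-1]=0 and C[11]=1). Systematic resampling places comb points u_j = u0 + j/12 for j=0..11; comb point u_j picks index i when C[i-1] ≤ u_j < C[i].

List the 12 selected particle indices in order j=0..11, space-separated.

0 1 2 2 3 4 5 6 7 7 9 10

C = [3/41, 5/41, 13/41, 17/41, 18/41, 23/41, 27/41, 32/41, 34/41, 37/41, 39/41, 1]
j=0: u_0=1/72 ∈ [0, 3/41) → index 0
j=1: u_1=7/72 ∈ [3/41, 5/41) → index 1
j=2: u_2=13/72 ∈ [5/41, 13/41) → index 2
j=3: u_3=19/72 ∈ [5/41, 13/41) → index 2
j=4: u_4=25/72 ∈ [13/41, 17/41) → index 3
j=5: u_5=31/72 ∈ [17/41, 18/41) → index 4
j=6: u_6=37/72 ∈ [18/41, 23/41) → index 5
j=7: u_7=43/72 ∈ [23/41, 27/41) → index 6
j=8: u_8=49/72 ∈ [27/41, 32/41) → index 7
j=9: u_9=55/72 ∈ [27/41, 32/41) → index 7
j=10: u_10=61/72 ∈ [34/41, 37/41) → index 9
j=11: u_11=67/72 ∈ [37/41, 39/41) → index 10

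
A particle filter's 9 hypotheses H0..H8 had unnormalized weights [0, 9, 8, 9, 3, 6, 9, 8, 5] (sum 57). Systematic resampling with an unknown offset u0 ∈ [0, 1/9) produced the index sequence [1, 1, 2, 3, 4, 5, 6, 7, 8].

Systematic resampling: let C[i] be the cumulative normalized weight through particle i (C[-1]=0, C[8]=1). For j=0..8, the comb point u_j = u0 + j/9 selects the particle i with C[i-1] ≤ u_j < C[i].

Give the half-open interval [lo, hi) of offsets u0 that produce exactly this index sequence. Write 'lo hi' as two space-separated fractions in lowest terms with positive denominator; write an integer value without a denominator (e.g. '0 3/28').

4/171 8/171

C = [0, 3/19, 17/57, 26/57, 29/57, 35/57, 44/57, 52/57, 1]
j=0 picked index 1: u0 ∈ [0, 3/19)
j=1 picked index 1: u0 ∈ [-1/9, 8/171)
j=2 picked index 2: u0 ∈ [-11/171, 13/171)
j=3 picked index 3: u0 ∈ [-2/57, 7/57)
j=4 picked index 4: u0 ∈ [2/171, 11/171)
j=5 picked index 5: u0 ∈ [-8/171, 10/171)
j=6 picked index 6: u0 ∈ [-1/19, 2/19)
j=7 picked index 7: u0 ∈ [-1/171, 23/171)
j=8 picked index 8: u0 ∈ [4/171, 1/9)
intersection: [4/171, 8/171)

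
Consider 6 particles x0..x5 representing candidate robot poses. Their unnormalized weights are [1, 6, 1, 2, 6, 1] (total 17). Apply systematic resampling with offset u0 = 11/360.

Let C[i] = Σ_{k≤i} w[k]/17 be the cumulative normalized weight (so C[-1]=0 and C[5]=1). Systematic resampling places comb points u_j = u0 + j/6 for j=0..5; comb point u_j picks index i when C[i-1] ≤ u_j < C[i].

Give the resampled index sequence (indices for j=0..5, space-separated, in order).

0 1 1 3 4 4

C = [1/17, 7/17, 8/17, 10/17, 16/17, 1]
j=0: u_0=11/360 ∈ [0, 1/17) → index 0
j=1: u_1=71/360 ∈ [1/17, 7/17) → index 1
j=2: u_2=131/360 ∈ [1/17, 7/17) → index 1
j=3: u_3=191/360 ∈ [8/17, 10/17) → index 3
j=4: u_4=251/360 ∈ [10/17, 16/17) → index 4
j=5: u_5=311/360 ∈ [10/17, 16/17) → index 4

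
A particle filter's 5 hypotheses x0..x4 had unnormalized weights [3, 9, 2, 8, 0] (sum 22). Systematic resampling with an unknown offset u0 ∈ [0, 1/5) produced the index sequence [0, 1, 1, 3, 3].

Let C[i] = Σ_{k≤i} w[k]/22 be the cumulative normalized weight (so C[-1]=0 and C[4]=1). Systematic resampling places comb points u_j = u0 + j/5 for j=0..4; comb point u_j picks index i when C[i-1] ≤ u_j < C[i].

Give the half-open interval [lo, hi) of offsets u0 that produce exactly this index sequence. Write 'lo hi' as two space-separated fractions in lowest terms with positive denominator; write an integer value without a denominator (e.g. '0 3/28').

2/55 3/22

C = [3/22, 6/11, 7/11, 1, 1]
j=0 picked index 0: u0 ∈ [0, 3/22)
j=1 picked index 1: u0 ∈ [-7/110, 19/55)
j=2 picked index 1: u0 ∈ [-29/110, 8/55)
j=3 picked index 3: u0 ∈ [2/55, 2/5)
j=4 picked index 3: u0 ∈ [-9/55, 1/5)
intersection: [2/55, 3/22)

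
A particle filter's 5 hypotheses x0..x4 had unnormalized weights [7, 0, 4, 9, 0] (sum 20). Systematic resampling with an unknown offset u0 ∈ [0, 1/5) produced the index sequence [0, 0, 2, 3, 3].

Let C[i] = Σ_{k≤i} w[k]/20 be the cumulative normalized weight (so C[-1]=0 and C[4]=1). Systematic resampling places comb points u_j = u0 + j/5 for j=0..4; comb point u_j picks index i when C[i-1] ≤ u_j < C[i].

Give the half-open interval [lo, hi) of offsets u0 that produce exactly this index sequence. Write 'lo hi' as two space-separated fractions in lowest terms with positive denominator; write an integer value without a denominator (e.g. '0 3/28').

C = [7/20, 7/20, 11/20, 1, 1]
j=0 picked index 0: u0 ∈ [0, 7/20)
j=1 picked index 0: u0 ∈ [-1/5, 3/20)
j=2 picked index 2: u0 ∈ [-1/20, 3/20)
j=3 picked index 3: u0 ∈ [-1/20, 2/5)
j=4 picked index 3: u0 ∈ [-1/4, 1/5)
intersection: [0, 3/20)

0 3/20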